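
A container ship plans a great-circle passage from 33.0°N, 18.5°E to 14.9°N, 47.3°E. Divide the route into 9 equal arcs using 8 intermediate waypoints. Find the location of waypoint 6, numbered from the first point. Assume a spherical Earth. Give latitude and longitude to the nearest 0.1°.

Convert each endpoint to a unit vector on the sphere (x = cos φ cos λ, y = cos φ sin λ, z = sin φ).
The central angle between the endpoints is δ = arccos(p₁·p₂) ≈ 0.554 rad (31.8°).
Interpolate at f = 6/9 with slerp weights a = sin((1−f)δ)/sin δ ≈ 0.349, b = sin(fδ)/sin δ ≈ 0.686.
p = a·p₁ + b·p₂ ≈ (0.727, 0.580, 0.367); φ = arcsin(p_z) ≈ 21.50°, λ = atan2(p_y, p_x) ≈ 38.58°.

≈ 21.5°N, 38.6°E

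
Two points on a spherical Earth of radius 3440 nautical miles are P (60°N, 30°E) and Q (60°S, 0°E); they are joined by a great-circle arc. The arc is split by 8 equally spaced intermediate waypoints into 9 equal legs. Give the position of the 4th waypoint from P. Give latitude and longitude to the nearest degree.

≈ (7°N, 16°E)

The haversine formula gives a central angle δ ≈ 2.134 rad (122.2°) between the endpoints.
Interpolate at f = 4/9 with slerp weights a = sin((1−f)δ)/sin δ ≈ 1.096, b = sin(fδ)/sin δ ≈ 0.960.
p = a·p₁ + b·p₂ ≈ (0.955, 0.274, 0.117); φ = arcsin(p_z) ≈ 6.72°, λ = atan2(p_y, p_x) ≈ 16.01°.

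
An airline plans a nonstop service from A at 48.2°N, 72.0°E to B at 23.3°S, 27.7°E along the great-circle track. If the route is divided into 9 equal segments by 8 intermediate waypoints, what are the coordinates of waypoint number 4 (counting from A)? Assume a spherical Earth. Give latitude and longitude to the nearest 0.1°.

Write both endpoints as unit vectors p₁, p₂ with components (cos φ cos λ, cos φ sin λ, sin φ).
The central angle between the endpoints is δ = arccos(p₁·p₂) ≈ 1.427 rad (81.8°).
Interpolate at f = 4/9 with slerp weights a = sin((1−f)δ)/sin δ ≈ 0.720, b = sin(fδ)/sin δ ≈ 0.599.
p = a·p₁ + b·p₂ ≈ (0.635, 0.712, 0.300); φ = arcsin(p_z) ≈ 17.44°, λ = atan2(p_y, p_x) ≈ 48.26°.

≈ 17.4°N, 48.3°E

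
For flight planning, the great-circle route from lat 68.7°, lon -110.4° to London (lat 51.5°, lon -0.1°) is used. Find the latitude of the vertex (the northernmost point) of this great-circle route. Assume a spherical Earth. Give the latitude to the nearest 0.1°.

The great circle lies in the plane with unit normal n̂ = (p₁ × p₂)/|p₁ × p₂|.
Here n̂_z ≈ +0.279; the vertex latitude is φ_max = arccos|n̂_z| ≈ 73.8°.
Check via Clairaut: cos φ_max = |cos φ₁| · sin C = cos(68.7°)·sin(50.3°) ≈ 0.279, again giving ≈ 73.8°.

≈ 73.8°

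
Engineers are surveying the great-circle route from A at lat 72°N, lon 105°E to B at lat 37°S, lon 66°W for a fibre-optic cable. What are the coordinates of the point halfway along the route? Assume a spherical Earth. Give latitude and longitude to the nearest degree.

Write both endpoints as unit vectors p₁, p₂ with components (cos φ cos λ, cos φ sin λ, sin φ).
The central angle between the endpoints is δ = arccos(p₁·p₂) ≈ 2.525 rad (144.7°).
Interpolate at f = 1/2 with slerp weights a = sin((1−f)δ)/sin δ ≈ 1.649, b = sin(fδ)/sin δ ≈ 1.649.
p = a·p₁ + b·p₂ ≈ (0.404, -0.711, 0.576); φ = arcsin(p_z) ≈ 35.16°, λ = atan2(p_y, p_x) ≈ -60.40°.

≈ lat 35°N, lon 60°W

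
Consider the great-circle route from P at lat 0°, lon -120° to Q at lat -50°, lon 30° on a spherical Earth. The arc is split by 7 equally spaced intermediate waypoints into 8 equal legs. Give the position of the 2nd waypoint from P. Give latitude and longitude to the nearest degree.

Convert each endpoint to a unit vector on the sphere (x = cos φ cos λ, y = cos φ sin λ, z = sin φ).
The central angle between the endpoints is δ = arccos(p₁·p₂) ≈ 2.161 rad (123.8°).
Interpolate at f = 2/8 with slerp weights a = sin((1−f)δ)/sin δ ≈ 1.202, b = sin(fδ)/sin δ ≈ 0.619.
p = a·p₁ + b·p₂ ≈ (-0.256, -0.842, -0.474); φ = arcsin(p_z) ≈ -28.32°, λ = atan2(p_y, p_x) ≈ -106.94°.

≈ lat -28°, lon -107°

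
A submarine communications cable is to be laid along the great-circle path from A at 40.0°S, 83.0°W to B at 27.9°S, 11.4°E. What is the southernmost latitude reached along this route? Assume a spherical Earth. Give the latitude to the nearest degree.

The great circle lies in the plane with unit normal n̂ = (p₁ × p₂)/|p₁ × p₂|.
Here n̂_z ≈ +0.697; the vertex latitude is φ_max = arccos|n̂_z| ≈ 45.8°.
Check via Clairaut: cos φ_max = |cos φ₁| · sin C = cos(40.0°)·sin(114.5°) ≈ 0.697, again giving ≈ 45.8°.

≈ 46°S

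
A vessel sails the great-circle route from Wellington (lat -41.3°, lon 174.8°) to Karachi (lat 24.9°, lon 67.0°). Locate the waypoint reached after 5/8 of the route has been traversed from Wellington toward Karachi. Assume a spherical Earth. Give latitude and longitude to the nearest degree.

≈ lat -4°, lon 102°

The haversine formula gives a central angle δ ≈ 2.079 rad (119.1°) between the endpoints.
Interpolate at f = 5/8 with slerp weights a = sin((1−f)δ)/sin δ ≈ 0.804, b = sin(fδ)/sin δ ≈ 1.102.
p = a·p₁ + b·p₂ ≈ (-0.211, 0.975, -0.067); φ = arcsin(p_z) ≈ -3.83°, λ = atan2(p_y, p_x) ≈ 102.21°.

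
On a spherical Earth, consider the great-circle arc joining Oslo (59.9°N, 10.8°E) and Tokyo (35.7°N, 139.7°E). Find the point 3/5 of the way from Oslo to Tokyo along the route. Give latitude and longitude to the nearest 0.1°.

Convert each endpoint to a unit vector on the sphere (x = cos φ cos λ, y = cos φ sin λ, z = sin φ).
The central angle between the endpoints is δ = arccos(p₁·p₂) ≈ 1.319 rad (75.6°).
Interpolate at f = 3/5 with slerp weights a = sin((1−f)δ)/sin δ ≈ 0.520, b = sin(fδ)/sin δ ≈ 0.735.
p = a·p₁ + b·p₂ ≈ (-0.199, 0.435, 0.878); φ = arcsin(p_z) ≈ 61.45°, λ = atan2(p_y, p_x) ≈ 114.58°.

≈ (61.4°N, 114.6°E)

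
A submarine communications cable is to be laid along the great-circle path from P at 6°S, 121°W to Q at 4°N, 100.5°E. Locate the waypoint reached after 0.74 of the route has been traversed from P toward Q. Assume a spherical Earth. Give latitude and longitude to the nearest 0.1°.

Write both endpoints as unit vectors p₁, p₂ with components (cos φ cos λ, cos φ sin λ, sin φ).
The central angle between the endpoints is δ = arccos(p₁·p₂) ≈ 2.419 rad (138.6°).
Interpolate at f = 0.74 with slerp weights a = sin((1−f)δ)/sin δ ≈ 0.890, b = sin(fδ)/sin δ ≈ 1.476.
p = a·p₁ + b·p₂ ≈ (-0.724, 0.689, 0.010); φ = arcsin(p_z) ≈ 0.57°, λ = atan2(p_y, p_x) ≈ 136.41°.

≈ 0.6°N, 136.4°E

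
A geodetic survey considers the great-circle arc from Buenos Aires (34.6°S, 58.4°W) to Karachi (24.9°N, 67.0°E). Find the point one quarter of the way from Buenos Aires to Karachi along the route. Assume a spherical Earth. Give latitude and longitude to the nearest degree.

≈ 27°S, 21°W

Convert each endpoint to a unit vector on the sphere (x = cos φ cos λ, y = cos φ sin λ, z = sin φ).
The central angle between the endpoints is δ = arccos(p₁·p₂) ≈ 2.307 rad (132.2°).
Interpolate at f = 1/4 with slerp weights a = sin((1−f)δ)/sin δ ≈ 1.333, b = sin(fδ)/sin δ ≈ 0.736.
p = a·p₁ + b·p₂ ≈ (0.836, -0.320, -0.447); φ = arcsin(p_z) ≈ -26.54°, λ = atan2(p_y, p_x) ≈ -20.94°.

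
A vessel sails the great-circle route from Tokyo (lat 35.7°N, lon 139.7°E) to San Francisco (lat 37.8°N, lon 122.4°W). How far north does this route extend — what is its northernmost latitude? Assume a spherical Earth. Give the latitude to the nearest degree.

The great circle lies in the plane with unit normal n̂ = (p₁ × p₂)/|p₁ × p₂|.
Here n̂_z ≈ +0.660; the vertex latitude is φ_max = arccos|n̂_z| ≈ 48.7°.
Check via Clairaut: cos φ_max = |cos φ₁| · sin C = cos(35.7°)·sin(54.4°) ≈ 0.660, again giving ≈ 48.7°.

≈ 49°N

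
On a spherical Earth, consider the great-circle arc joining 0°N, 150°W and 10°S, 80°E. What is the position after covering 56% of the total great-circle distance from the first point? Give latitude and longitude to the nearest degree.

The haversine formula gives a central angle δ ≈ 2.256 rad (129.3°) between the endpoints.
Interpolate at f = 0.56 with slerp weights a = sin((1−f)δ)/sin δ ≈ 1.082, b = sin(fδ)/sin δ ≈ 1.231.
p = a·p₁ + b·p₂ ≈ (-0.726, 0.653, -0.214); φ = arcsin(p_z) ≈ -12.35°, λ = atan2(p_y, p_x) ≈ 138.04°.

≈ 12°S, 138°E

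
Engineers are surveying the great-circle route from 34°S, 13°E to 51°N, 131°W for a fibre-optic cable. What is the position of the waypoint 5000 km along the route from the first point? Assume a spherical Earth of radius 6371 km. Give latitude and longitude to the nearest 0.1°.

≈ 0.7°N, 17.4°W

The haversine formula gives a central angle δ ≈ 2.600 rad (148.9°) between the endpoints. The total great-circle distance is δ·R ≈ 2.600 × 6371 ≈ 16562 km, so the target fraction is f = 5000/16562 ≈ 0.302.
Interpolate at f ≈ 0.302 with slerp weights a = sin((1−f)δ)/sin δ ≈ 1.881, b = sin(fδ)/sin δ ≈ 1.370.
p = a·p₁ + b·p₂ ≈ (0.954, -0.300, 0.013); φ = arcsin(p_z) ≈ 0.73°, λ = atan2(p_y, p_x) ≈ -17.45°.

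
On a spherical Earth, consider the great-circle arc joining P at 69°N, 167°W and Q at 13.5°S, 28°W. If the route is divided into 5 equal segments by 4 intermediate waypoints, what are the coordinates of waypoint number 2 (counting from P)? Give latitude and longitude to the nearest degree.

Write both endpoints as unit vectors p₁, p₂ with components (cos φ cos λ, cos φ sin λ, sin φ).
The central angle between the endpoints is δ = arccos(p₁·p₂) ≈ 2.073 rad (118.7°).
Interpolate at f = 2/5 with slerp weights a = sin((1−f)δ)/sin δ ≈ 1.080, b = sin(fδ)/sin δ ≈ 0.841.
p = a·p₁ + b·p₂ ≈ (0.345, -0.471, 0.812); φ = arcsin(p_z) ≈ 54.29°, λ = atan2(p_y, p_x) ≈ -53.79°.

≈ 54°N, 54°W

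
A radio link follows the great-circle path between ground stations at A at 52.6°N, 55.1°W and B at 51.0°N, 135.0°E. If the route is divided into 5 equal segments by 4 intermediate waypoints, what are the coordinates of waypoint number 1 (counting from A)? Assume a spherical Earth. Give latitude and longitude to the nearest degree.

≈ 68°N, 60°W

The haversine formula gives a central angle δ ≈ 1.327 rad (76.1°) between the endpoints.
Interpolate at f = 1/5 with slerp weights a = sin((1−f)δ)/sin δ ≈ 0.900, b = sin(fδ)/sin δ ≈ 0.270.
p = a·p₁ + b·p₂ ≈ (0.192, -0.328, 0.925); φ = arcsin(p_z) ≈ 67.65°, λ = atan2(p_y, p_x) ≈ -59.60°.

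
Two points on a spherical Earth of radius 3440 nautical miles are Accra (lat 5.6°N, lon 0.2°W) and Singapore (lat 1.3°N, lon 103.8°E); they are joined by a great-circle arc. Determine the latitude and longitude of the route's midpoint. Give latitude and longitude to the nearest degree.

From cos δ = sin φ₁ sin φ₂ + cos φ₁ cos φ₂ cos Δλ, the central angle is δ ≈ 1.812 rad (103.8°).
Interpolate at f = 1/2 with slerp weights a = sin((1−f)δ)/sin δ ≈ 0.810, b = sin(fδ)/sin δ ≈ 0.810.
p = a·p₁ + b·p₂ ≈ (0.613, 0.784, 0.097); φ = arcsin(p_z) ≈ 5.59°, λ = atan2(p_y, p_x) ≈ 51.97°.

≈ lat 6°N, lon 52°E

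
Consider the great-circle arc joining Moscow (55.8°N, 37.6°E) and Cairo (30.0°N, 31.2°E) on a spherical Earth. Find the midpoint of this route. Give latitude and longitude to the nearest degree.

Write both endpoints as unit vectors p₁, p₂ with components (cos φ cos λ, cos φ sin λ, sin φ).
The central angle between the endpoints is δ = arccos(p₁·p₂) ≈ 0.457 rad (26.2°).
Interpolate at f = 1/2 with slerp weights a = sin((1−f)δ)/sin δ ≈ 0.513, b = sin(fδ)/sin δ ≈ 0.513.
p = a·p₁ + b·p₂ ≈ (0.609, 0.406, 0.681); φ = arcsin(p_z) ≈ 42.94°, λ = atan2(p_y, p_x) ≈ 33.72°.

≈ 43°N, 34°E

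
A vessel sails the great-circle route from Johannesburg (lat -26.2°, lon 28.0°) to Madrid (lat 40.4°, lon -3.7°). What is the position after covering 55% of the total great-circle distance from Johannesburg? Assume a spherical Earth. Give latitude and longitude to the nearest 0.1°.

≈ lat 10.7°, lon 12.1°

The haversine formula gives a central angle δ ≈ 1.271 rad (72.8°) between the endpoints.
Interpolate at f = 0.55 with slerp weights a = sin((1−f)δ)/sin δ ≈ 0.567, b = sin(fδ)/sin δ ≈ 0.674.
p = a·p₁ + b·p₂ ≈ (0.961, 0.206, 0.186); φ = arcsin(p_z) ≈ 10.74°, λ = atan2(p_y, p_x) ≈ 12.08°.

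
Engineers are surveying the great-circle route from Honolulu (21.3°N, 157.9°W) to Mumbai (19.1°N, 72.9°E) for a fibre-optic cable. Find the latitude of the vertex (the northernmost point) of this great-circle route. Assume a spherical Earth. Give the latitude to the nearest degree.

The great circle lies in the plane with unit normal n̂ = (p₁ × p₂)/|p₁ × p₂|.
Here n̂_z ≈ -0.759; the vertex latitude is φ_max = arccos|n̂_z| ≈ 40.6°.
Check via Clairaut: cos φ_max = |cos φ₁| · sin C = cos(21.3°)·sin(54.5°) ≈ 0.759, again giving ≈ 40.6°.

≈ 41°N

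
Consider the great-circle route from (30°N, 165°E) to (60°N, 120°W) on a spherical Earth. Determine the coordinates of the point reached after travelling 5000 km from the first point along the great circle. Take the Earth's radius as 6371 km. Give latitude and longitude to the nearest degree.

Convert each endpoint to a unit vector on the sphere (x = cos φ cos λ, y = cos φ sin λ, z = sin φ).
The central angle between the endpoints is δ = arccos(p₁·p₂) ≈ 0.994 rad (57.0°). The total great-circle distance is δ·R ≈ 0.994 × 6371 ≈ 6335 km, so the target fraction is f = 5000/6335 ≈ 0.789.
Interpolate at f ≈ 0.789 with slerp weights a = sin((1−f)δ)/sin δ ≈ 0.248, b = sin(fδ)/sin δ ≈ 0.843.
p = a·p₁ + b·p₂ ≈ (-0.418, -0.309, 0.854); φ = arcsin(p_z) ≈ 58.65°, λ = atan2(p_y, p_x) ≈ -143.51°.

≈ (59°N, 144°W)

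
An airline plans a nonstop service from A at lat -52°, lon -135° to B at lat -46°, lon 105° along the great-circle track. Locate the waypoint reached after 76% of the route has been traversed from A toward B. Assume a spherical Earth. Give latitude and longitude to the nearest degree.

Convert each endpoint to a unit vector on the sphere (x = cos φ cos λ, y = cos φ sin λ, z = sin φ).
The central angle between the endpoints is δ = arccos(p₁·p₂) ≈ 1.210 rad (69.3°).
Interpolate at f = 0.76 with slerp weights a = sin((1−f)δ)/sin δ ≈ 0.306, b = sin(fδ)/sin δ ≈ 0.850.
p = a·p₁ + b·p₂ ≈ (-0.286, 0.437, -0.853); φ = arcsin(p_z) ≈ -58.50°, λ = atan2(p_y, p_x) ≈ 123.20°.

≈ lat -59°, lon 123°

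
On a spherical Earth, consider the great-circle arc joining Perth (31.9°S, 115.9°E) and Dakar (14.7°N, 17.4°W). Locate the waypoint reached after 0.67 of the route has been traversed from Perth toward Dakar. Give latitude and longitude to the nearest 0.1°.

The haversine formula gives a central angle δ ≈ 2.342 rad (134.2°) between the endpoints.
Interpolate at f = 0.67 with slerp weights a = sin((1−f)δ)/sin δ ≈ 0.974, b = sin(fδ)/sin δ ≈ 1.395.
p = a·p₁ + b·p₂ ≈ (0.926, 0.340, -0.161); φ = arcsin(p_z) ≈ -9.25°, λ = atan2(p_y, p_x) ≈ 20.18°.

≈ 9.3°S, 20.2°E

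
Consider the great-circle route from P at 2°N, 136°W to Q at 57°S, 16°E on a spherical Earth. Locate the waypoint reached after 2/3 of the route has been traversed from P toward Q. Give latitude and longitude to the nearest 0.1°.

The haversine formula gives a central angle δ ≈ 2.106 rad (120.7°) between the endpoints.
Interpolate at f = 2/3 with slerp weights a = sin((1−f)δ)/sin δ ≈ 0.751, b = sin(fδ)/sin δ ≈ 1.146.
p = a·p₁ + b·p₂ ≈ (0.061, -0.349, -0.935); φ = arcsin(p_z) ≈ -69.25°, λ = atan2(p_y, p_x) ≈ -80.16°.

≈ 69.3°S, 80.2°W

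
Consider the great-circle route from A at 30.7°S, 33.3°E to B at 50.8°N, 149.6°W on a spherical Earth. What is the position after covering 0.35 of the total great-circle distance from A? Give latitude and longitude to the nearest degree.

≈ 25°N, 38°E

From cos δ = sin φ₁ sin φ₂ + cos φ₁ cos φ₂ cos Δλ, the central angle is δ ≈ 2.789 rad (159.8°).
Interpolate at f = 0.35 with slerp weights a = sin((1−f)δ)/sin δ ≈ 2.810, b = sin(fδ)/sin δ ≈ 2.397.
p = a·p₁ + b·p₂ ≈ (0.713, 0.560, 0.423); φ = arcsin(p_z) ≈ 25.03°, λ = atan2(p_y, p_x) ≈ 38.15°.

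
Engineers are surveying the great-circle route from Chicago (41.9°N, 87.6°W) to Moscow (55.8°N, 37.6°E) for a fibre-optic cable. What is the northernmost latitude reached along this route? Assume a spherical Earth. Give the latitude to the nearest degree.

≈ 69°N

The great circle lies in the plane with unit normal n̂ = (p₁ × p₂)/|p₁ × p₂|.
Here n̂_z ≈ +0.360; the vertex latitude is φ_max = arccos|n̂_z| ≈ 68.9°.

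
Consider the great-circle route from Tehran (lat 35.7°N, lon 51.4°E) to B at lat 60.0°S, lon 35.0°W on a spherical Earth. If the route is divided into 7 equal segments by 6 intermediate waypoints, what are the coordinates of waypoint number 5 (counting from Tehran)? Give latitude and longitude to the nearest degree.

≈ lat 38°S, lon 6°E

Write both endpoints as unit vectors p₁, p₂ with components (cos φ cos λ, cos φ sin λ, sin φ).
The central angle between the endpoints is δ = arccos(p₁·p₂) ≈ 2.071 rad (118.7°).
Interpolate at f = 5/7 with slerp weights a = sin((1−f)δ)/sin δ ≈ 0.636, b = sin(fδ)/sin δ ≈ 1.135.
p = a·p₁ + b·p₂ ≈ (0.787, 0.078, -0.612); φ = arcsin(p_z) ≈ -37.73°, λ = atan2(p_y, p_x) ≈ 5.66°.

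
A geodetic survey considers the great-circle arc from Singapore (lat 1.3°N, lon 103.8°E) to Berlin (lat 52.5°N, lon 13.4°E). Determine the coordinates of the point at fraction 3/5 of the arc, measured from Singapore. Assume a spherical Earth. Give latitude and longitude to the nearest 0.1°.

Write both endpoints as unit vectors p₁, p₂ with components (cos φ cos λ, cos φ sin λ, sin φ).
The central angle between the endpoints is δ = arccos(p₁·p₂) ≈ 1.557 rad (89.2°).
Interpolate at f = 3/5 with slerp weights a = sin((1−f)δ)/sin δ ≈ 0.583, b = sin(fδ)/sin δ ≈ 0.804.
p = a·p₁ + b·p₂ ≈ (0.337, 0.680, 0.651); φ = arcsin(p_z) ≈ 40.64°, λ = atan2(p_y, p_x) ≈ 63.62°.

≈ lat 40.6°N, lon 63.6°E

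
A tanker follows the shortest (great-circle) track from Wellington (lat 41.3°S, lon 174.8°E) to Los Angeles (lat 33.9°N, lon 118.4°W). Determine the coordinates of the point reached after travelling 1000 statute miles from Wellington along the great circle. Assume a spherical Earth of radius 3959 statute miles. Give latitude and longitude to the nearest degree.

Write both endpoints as unit vectors p₁, p₂ with components (cos φ cos λ, cos φ sin λ, sin φ).
The central angle between the endpoints is δ = arccos(p₁·p₂) ≈ 1.694 rad (97.0°). The total great-circle distance is δ·R ≈ 1.694 × 3959 ≈ 6705 mi, so the target fraction is f = 1000/6705 ≈ 0.149.
Interpolate at f ≈ 0.149 with slerp weights a = sin((1−f)δ)/sin δ ≈ 0.999, b = sin(fδ)/sin δ ≈ 0.252.
p = a·p₁ + b·p₂ ≈ (-0.847, -0.116, -0.519); φ = arcsin(p_z) ≈ -31.26°, λ = atan2(p_y, p_x) ≈ -172.21°.

≈ lat 31°S, lon 172°W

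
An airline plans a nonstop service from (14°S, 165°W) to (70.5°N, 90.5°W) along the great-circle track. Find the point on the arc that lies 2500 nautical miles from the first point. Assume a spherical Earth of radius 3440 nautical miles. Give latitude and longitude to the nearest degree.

From cos δ = sin φ₁ sin φ₂ + cos φ₁ cos φ₂ cos Δλ, the central angle is δ ≈ 1.713 rad (98.1°). The total great-circle distance is δ·R ≈ 1.713 × 3440 ≈ 5892 nmi, so the target fraction is f = 2500/5892 ≈ 0.424.
Interpolate at f ≈ 0.424 with slerp weights a = sin((1−f)δ)/sin δ ≈ 0.842, b = sin(fδ)/sin δ ≈ 0.671.
p = a·p₁ + b·p₂ ≈ (-0.791, -0.436, 0.429); φ = arcsin(p_z) ≈ 25.40°, λ = atan2(p_y, p_x) ≈ -151.17°.

≈ (25°N, 151°W)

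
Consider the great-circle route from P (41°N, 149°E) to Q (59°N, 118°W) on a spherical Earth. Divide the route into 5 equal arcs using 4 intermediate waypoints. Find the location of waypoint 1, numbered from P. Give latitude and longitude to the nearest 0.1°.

≈ (49.6°N, 159.8°E)

Convert each endpoint to a unit vector on the sphere (x = cos φ cos λ, y = cos φ sin λ, z = sin φ).
The central angle between the endpoints is δ = arccos(p₁·p₂) ≈ 0.998 rad (57.2°).
Interpolate at f = 1/5 with slerp weights a = sin((1−f)δ)/sin δ ≈ 0.852, b = sin(fδ)/sin δ ≈ 0.236.
p = a·p₁ + b·p₂ ≈ (-0.608, 0.224, 0.761); φ = arcsin(p_z) ≈ 49.59°, λ = atan2(p_y, p_x) ≈ 159.79°.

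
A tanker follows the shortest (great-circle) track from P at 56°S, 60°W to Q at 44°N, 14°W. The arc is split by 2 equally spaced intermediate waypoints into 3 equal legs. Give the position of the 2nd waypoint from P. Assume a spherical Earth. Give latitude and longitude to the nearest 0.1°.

Convert each endpoint to a unit vector on the sphere (x = cos φ cos λ, y = cos φ sin λ, z = sin φ).
The central angle between the endpoints is δ = arccos(p₁·p₂) ≈ 1.872 rad (107.2°).
Interpolate at f = 2/3 with slerp weights a = sin((1−f)δ)/sin δ ≈ 0.612, b = sin(fδ)/sin δ ≈ 0.993.
p = a·p₁ + b·p₂ ≈ (0.864, -0.469, 0.183); φ = arcsin(p_z) ≈ 10.52°, λ = atan2(p_y, p_x) ≈ -28.49°.

≈ 10.5°N, 28.5°W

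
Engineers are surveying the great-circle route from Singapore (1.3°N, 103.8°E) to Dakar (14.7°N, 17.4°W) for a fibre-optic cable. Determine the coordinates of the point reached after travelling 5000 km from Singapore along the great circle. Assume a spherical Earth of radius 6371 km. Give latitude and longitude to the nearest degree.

Write both endpoints as unit vectors p₁, p₂ with components (cos φ cos λ, cos φ sin λ, sin φ).
The central angle between the endpoints is δ = arccos(p₁·p₂) ≈ 2.089 rad (119.7°). The total great-circle distance is δ·R ≈ 2.089 × 6371 ≈ 13308 km, so the target fraction is f = 5000/13308 ≈ 0.376.
Interpolate at f ≈ 0.376 with slerp weights a = sin((1−f)δ)/sin δ ≈ 1.110, b = sin(fδ)/sin δ ≈ 0.813.
p = a·p₁ + b·p₂ ≈ (0.486, 0.843, 0.232); φ = arcsin(p_z) ≈ 13.39°, λ = atan2(p_y, p_x) ≈ 60.03°.

≈ 13°N, 60°E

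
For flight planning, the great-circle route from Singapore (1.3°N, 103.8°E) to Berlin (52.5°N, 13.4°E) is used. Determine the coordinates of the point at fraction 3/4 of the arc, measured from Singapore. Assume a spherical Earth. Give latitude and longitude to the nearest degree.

The haversine formula gives a central angle δ ≈ 1.557 rad (89.2°) between the endpoints.
Interpolate at f = 3/4 with slerp weights a = sin((1−f)δ)/sin δ ≈ 0.380, b = sin(fδ)/sin δ ≈ 0.920.
p = a·p₁ + b·p₂ ≈ (0.454, 0.498, 0.738); φ = arcsin(p_z) ≈ 47.60°, λ = atan2(p_y, p_x) ≈ 47.64°.

≈ (48°N, 48°E)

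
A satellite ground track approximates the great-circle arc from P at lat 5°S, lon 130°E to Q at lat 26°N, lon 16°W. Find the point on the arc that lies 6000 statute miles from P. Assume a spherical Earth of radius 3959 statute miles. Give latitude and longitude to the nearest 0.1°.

Write both endpoints as unit vectors p₁, p₂ with components (cos φ cos λ, cos φ sin λ, sin φ).
The central angle between the endpoints is δ = arccos(p₁·p₂) ≈ 2.466 rad (141.3°). The total great-circle distance is δ·R ≈ 2.466 × 3959 ≈ 9764 mi, so the target fraction is f = 6000/9764 ≈ 0.615.
Interpolate at f ≈ 0.615 with slerp weights a = sin((1−f)δ)/sin δ ≈ 1.302, b = sin(fδ)/sin δ ≈ 1.597.
p = a·p₁ + b·p₂ ≈ (0.546, 0.598, 0.587); φ = arcsin(p_z) ≈ 35.92°, λ = atan2(p_y, p_x) ≈ 47.58°.

≈ lat 35.9°N, lon 47.6°E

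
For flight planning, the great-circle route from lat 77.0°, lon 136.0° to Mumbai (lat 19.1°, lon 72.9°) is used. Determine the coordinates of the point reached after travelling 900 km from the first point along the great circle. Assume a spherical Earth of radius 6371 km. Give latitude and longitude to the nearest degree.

The haversine formula gives a central angle δ ≈ 1.143 rad (65.5°) between the endpoints. The total great-circle distance is δ·R ≈ 1.143 × 6371 ≈ 7281 km, so the target fraction is f = 900/7281 ≈ 0.124.
Interpolate at f ≈ 0.124 with slerp weights a = sin((1−f)δ)/sin δ ≈ 0.926, b = sin(fδ)/sin δ ≈ 0.155.
p = a·p₁ + b·p₂ ≈ (-0.107, 0.284, 0.953); φ = arcsin(p_z) ≈ 72.31°, λ = atan2(p_y, p_x) ≈ 110.58°.

≈ lat 72°, lon 111°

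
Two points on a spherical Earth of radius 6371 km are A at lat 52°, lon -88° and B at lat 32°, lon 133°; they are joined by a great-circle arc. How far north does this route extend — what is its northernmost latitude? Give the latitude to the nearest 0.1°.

≈ 70.0°

The great circle lies in the plane with unit normal n̂ = (p₁ × p₂)/|p₁ × p₂|.
Here n̂_z ≈ -0.343; the vertex latitude is φ_max = arccos|n̂_z| ≈ 70.0°.
Check via Clairaut: cos φ_max = |cos φ₁| · sin C = cos(52.0°)·sin(33.8°) ≈ 0.343, again giving ≈ 70.0°.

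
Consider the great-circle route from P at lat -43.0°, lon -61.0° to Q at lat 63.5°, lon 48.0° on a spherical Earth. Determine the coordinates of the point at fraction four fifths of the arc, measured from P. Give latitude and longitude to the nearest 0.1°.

Write both endpoints as unit vectors p₁, p₂ with components (cos φ cos λ, cos φ sin λ, sin φ).
The central angle between the endpoints is δ = arccos(p₁·p₂) ≈ 2.370 rad (135.8°).
Interpolate at f = 4/5 with slerp weights a = sin((1−f)δ)/sin δ ≈ 0.654, b = sin(fδ)/sin δ ≈ 1.359.
p = a·p₁ + b·p₂ ≈ (0.638, 0.032, 0.770); φ = arcsin(p_z) ≈ 50.32°, λ = atan2(p_y, p_x) ≈ 2.87°.

≈ lat 50.3°, lon 2.9°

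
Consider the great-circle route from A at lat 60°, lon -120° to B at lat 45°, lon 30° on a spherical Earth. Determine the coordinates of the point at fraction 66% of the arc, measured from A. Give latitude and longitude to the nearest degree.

≈ lat 68°, lon 13°

Write both endpoints as unit vectors p₁, p₂ with components (cos φ cos λ, cos φ sin λ, sin φ).
The central angle between the endpoints is δ = arccos(p₁·p₂) ≈ 1.260 rad (72.2°).
Interpolate at f = 0.66 with slerp weights a = sin((1−f)δ)/sin δ ≈ 0.436, b = sin(fδ)/sin δ ≈ 0.776.
p = a·p₁ + b·p₂ ≈ (0.366, 0.085, 0.927); φ = arcsin(p_z) ≈ 67.91°, λ = atan2(p_y, p_x) ≈ 13.14°.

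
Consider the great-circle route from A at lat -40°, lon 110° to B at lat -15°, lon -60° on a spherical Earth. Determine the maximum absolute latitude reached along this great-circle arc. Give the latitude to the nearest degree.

≈ -81°

The great circle lies in the plane with unit normal n̂ = (p₁ × p₂)/|p₁ × p₂|.
Here n̂_z ≈ -0.155; the vertex latitude is φ_max = arccos|n̂_z| ≈ 81.1°.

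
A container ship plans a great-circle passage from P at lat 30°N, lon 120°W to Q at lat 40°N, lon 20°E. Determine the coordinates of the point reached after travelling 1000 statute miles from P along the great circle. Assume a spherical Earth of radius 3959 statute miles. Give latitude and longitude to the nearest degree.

Convert each endpoint to a unit vector on the sphere (x = cos φ cos λ, y = cos φ sin λ, z = sin φ).
The central angle between the endpoints is δ = arccos(p₁·p₂) ≈ 1.759 rad (100.8°). The total great-circle distance is δ·R ≈ 1.759 × 3959 ≈ 6963 mi, so the target fraction is f = 1000/6963 ≈ 0.144.
Interpolate at f ≈ 0.144 with slerp weights a = sin((1−f)δ)/sin δ ≈ 1.016, b = sin(fδ)/sin δ ≈ 0.254.
p = a·p₁ + b·p₂ ≈ (-0.257, -0.695, 0.671); φ = arcsin(p_z) ≈ 42.18°, λ = atan2(p_y, p_x) ≈ -110.27°.

≈ lat 42°N, lon 110°W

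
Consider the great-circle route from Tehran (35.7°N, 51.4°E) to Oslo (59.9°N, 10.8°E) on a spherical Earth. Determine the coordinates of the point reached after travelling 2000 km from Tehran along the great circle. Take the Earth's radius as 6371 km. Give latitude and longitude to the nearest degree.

≈ 50°N, 36°E

From cos δ = sin φ₁ sin φ₂ + cos φ₁ cos φ₂ cos Δλ, the central angle is δ ≈ 0.620 rad (35.5°). The total great-circle distance is δ·R ≈ 0.620 × 6371 ≈ 3948 km, so the target fraction is f = 2000/3948 ≈ 0.507.
Interpolate at f ≈ 0.507 with slerp weights a = sin((1−f)δ)/sin δ ≈ 0.518, b = sin(fδ)/sin δ ≈ 0.532.
p = a·p₁ + b·p₂ ≈ (0.525, 0.379, 0.762); φ = arcsin(p_z) ≈ 49.68°, λ = atan2(p_y, p_x) ≈ 35.84°.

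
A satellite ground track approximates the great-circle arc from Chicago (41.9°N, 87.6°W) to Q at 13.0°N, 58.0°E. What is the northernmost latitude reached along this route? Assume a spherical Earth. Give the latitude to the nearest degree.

≈ 63°N

The great circle lies in the plane with unit normal n̂ = (p₁ × p₂)/|p₁ × p₂|.
Here n̂_z ≈ +0.458; the vertex latitude is φ_max = arccos|n̂_z| ≈ 62.7°.
Check via Clairaut: cos φ_max = |cos φ₁| · sin C = cos(41.9°)·sin(38.0°) ≈ 0.458, again giving ≈ 62.7°.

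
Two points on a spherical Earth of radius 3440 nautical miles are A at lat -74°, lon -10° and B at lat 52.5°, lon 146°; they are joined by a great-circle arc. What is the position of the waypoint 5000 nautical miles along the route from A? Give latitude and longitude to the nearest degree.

Write both endpoints as unit vectors p₁, p₂ with components (cos φ cos λ, cos φ sin λ, sin φ).
The central angle between the endpoints is δ = arccos(p₁·p₂) ≈ 2.729 rad (156.3°). The total great-circle distance is δ·R ≈ 2.729 × 3440 ≈ 9386 nmi, so the target fraction is f = 5000/9386 ≈ 0.533.
Interpolate at f ≈ 0.533 with slerp weights a = sin((1−f)δ)/sin δ ≈ 2.383, b = sin(fδ)/sin δ ≈ 2.474.
p = a·p₁ + b·p₂ ≈ (-0.602, 0.728, -0.328); φ = arcsin(p_z) ≈ -19.14°, λ = atan2(p_y, p_x) ≈ 129.57°.

≈ lat -19°, lon 130°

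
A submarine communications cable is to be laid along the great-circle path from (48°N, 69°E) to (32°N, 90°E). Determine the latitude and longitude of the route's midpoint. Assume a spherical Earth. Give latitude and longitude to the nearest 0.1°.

The haversine formula gives a central angle δ ≈ 0.394 rad (22.5°) between the endpoints.
Interpolate at f = 1/2 with slerp weights a = sin((1−f)δ)/sin δ ≈ 0.510, b = sin(fδ)/sin δ ≈ 0.510.
p = a·p₁ + b·p₂ ≈ (0.122, 0.751, 0.649); φ = arcsin(p_z) ≈ 40.47°, λ = atan2(p_y, p_x) ≈ 80.75°.

≈ (40.5°N, 80.8°E)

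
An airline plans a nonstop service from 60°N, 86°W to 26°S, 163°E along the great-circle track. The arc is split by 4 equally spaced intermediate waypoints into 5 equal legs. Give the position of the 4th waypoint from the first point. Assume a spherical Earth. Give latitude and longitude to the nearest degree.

≈ 5°S, 176°E

Write both endpoints as unit vectors p₁, p₂ with components (cos φ cos λ, cos φ sin λ, sin φ).
The central angle between the endpoints is δ = arccos(p₁·p₂) ≈ 2.142 rad (122.7°).
Interpolate at f = 4/5 with slerp weights a = sin((1−f)δ)/sin δ ≈ 0.494, b = sin(fδ)/sin δ ≈ 1.177.
p = a·p₁ + b·p₂ ≈ (-0.994, 0.063, -0.088); φ = arcsin(p_z) ≈ -5.06°, λ = atan2(p_y, p_x) ≈ 176.38°.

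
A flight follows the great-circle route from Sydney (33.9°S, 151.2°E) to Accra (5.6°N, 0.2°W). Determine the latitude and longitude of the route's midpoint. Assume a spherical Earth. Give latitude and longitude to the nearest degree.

Write both endpoints as unit vectors p₁, p₂ with components (cos φ cos λ, cos φ sin λ, sin φ).
The central angle between the endpoints is δ = arccos(p₁·p₂) ≈ 2.465 rad (141.2°).
Interpolate at f = 1/2 with slerp weights a = sin((1−f)δ)/sin δ ≈ 1.506, b = sin(fδ)/sin δ ≈ 1.506.
p = a·p₁ + b·p₂ ≈ (0.404, 0.597, -0.693); φ = arcsin(p_z) ≈ -43.89°, λ = atan2(p_y, p_x) ≈ 55.95°.

≈ 44°S, 56°E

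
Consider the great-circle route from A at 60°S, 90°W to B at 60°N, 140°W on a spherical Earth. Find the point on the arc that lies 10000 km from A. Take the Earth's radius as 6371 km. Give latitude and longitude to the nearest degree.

≈ 26°N, 122°W

Convert each endpoint to a unit vector on the sphere (x = cos φ cos λ, y = cos φ sin λ, z = sin φ).
The central angle between the endpoints is δ = arccos(p₁·p₂) ≈ 2.201 rad (126.1°). The total great-circle distance is δ·R ≈ 2.201 × 6371 ≈ 14023 km, so the target fraction is f = 10000/14023 ≈ 0.713.
Interpolate at f ≈ 0.713 with slerp weights a = sin((1−f)δ)/sin δ ≈ 0.731, b = sin(fδ)/sin δ ≈ 1.238.
p = a·p₁ + b·p₂ ≈ (-0.474, -0.763, 0.439); φ = arcsin(p_z) ≈ 26.05°, λ = atan2(p_y, p_x) ≈ -121.85°.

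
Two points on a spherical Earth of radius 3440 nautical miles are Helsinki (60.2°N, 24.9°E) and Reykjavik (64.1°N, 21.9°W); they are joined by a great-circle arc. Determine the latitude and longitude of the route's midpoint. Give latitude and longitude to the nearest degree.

Write both endpoints as unit vectors p₁, p₂ with components (cos φ cos λ, cos φ sin λ, sin φ).
The central angle between the endpoints is δ = arccos(p₁·p₂) ≈ 0.379 rad (21.7°).
Interpolate at f = 1/2 with slerp weights a = sin((1−f)δ)/sin δ ≈ 0.509, b = sin(fδ)/sin δ ≈ 0.509.
p = a·p₁ + b·p₂ ≈ (0.436, 0.024, 0.900); φ = arcsin(p_z) ≈ 64.12°, λ = atan2(p_y, p_x) ≈ 3.10°.

≈ (64°N, 3°E)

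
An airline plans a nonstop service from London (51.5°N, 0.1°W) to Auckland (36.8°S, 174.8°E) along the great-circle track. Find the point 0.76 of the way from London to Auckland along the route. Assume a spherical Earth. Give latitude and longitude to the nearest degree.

≈ 2°N, 167°E

The haversine formula gives a central angle δ ≈ 2.877 rad (164.9°) between the endpoints.
Interpolate at f = 0.76 with slerp weights a = sin((1−f)δ)/sin δ ≈ 2.439, b = sin(fδ)/sin δ ≈ 3.125.
p = a·p₁ + b·p₂ ≈ (-0.974, 0.224, 0.037); φ = arcsin(p_z) ≈ 2.10°, λ = atan2(p_y, p_x) ≈ 167.04°.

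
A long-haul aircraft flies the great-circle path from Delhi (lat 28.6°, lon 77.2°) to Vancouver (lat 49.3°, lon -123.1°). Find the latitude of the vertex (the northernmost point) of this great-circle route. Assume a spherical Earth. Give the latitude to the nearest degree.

The great circle lies in the plane with unit normal n̂ = (p₁ × p₂)/|p₁ × p₂|.
Here n̂_z ≈ +0.202; the vertex latitude is φ_max = arccos|n̂_z| ≈ 78.4°.
Check via Clairaut: cos φ_max = |cos φ₁| · sin C = cos(28.6°)·sin(13.3°) ≈ 0.202, again giving ≈ 78.4°.

≈ 78°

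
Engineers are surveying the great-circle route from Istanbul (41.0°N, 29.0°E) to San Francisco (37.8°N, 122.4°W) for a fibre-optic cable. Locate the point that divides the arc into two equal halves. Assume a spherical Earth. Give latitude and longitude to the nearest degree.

The haversine formula gives a central angle δ ≈ 1.693 rad (97.0°) between the endpoints.
Interpolate at f = 1/2 with slerp weights a = sin((1−f)δ)/sin δ ≈ 0.754, b = sin(fδ)/sin δ ≈ 0.754.
p = a·p₁ + b·p₂ ≈ (0.179, -0.227, 0.957); φ = arcsin(p_z) ≈ 73.20°, λ = atan2(p_y, p_x) ≈ -51.84°.

≈ 73°N, 52°W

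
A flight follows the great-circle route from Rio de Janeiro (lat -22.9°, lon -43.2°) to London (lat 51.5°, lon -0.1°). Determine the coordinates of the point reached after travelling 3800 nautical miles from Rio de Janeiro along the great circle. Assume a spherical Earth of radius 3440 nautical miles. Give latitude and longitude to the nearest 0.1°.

≈ lat 34.7°, lon -15.5°

From cos δ = sin φ₁ sin φ₂ + cos φ₁ cos φ₂ cos Δλ, the central angle is δ ≈ 1.456 rad (83.4°). The total great-circle distance is δ·R ≈ 1.456 × 3440 ≈ 5010 nmi, so the target fraction is f = 3800/5010 ≈ 0.758.
Interpolate at f ≈ 0.758 with slerp weights a = sin((1−f)δ)/sin δ ≈ 0.347, b = sin(fδ)/sin δ ≈ 0.899.
p = a·p₁ + b·p₂ ≈ (0.793, -0.220, 0.569); φ = arcsin(p_z) ≈ 34.66°, λ = atan2(p_y, p_x) ≈ -15.49°.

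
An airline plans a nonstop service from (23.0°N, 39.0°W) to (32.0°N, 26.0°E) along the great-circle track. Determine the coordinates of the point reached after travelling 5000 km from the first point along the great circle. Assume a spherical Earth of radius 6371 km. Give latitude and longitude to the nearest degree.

≈ (33°N, 11°E)

The haversine formula gives a central angle δ ≈ 1.004 rad (57.5°) between the endpoints. The total great-circle distance is δ·R ≈ 1.004 × 6371 ≈ 6396 km, so the target fraction is f = 5000/6396 ≈ 0.782.
Interpolate at f ≈ 0.782 with slerp weights a = sin((1−f)δ)/sin δ ≈ 0.258, b = sin(fδ)/sin δ ≈ 0.838.
p = a·p₁ + b·p₂ ≈ (0.823, 0.162, 0.545); φ = arcsin(p_z) ≈ 33.00°, λ = atan2(p_y, p_x) ≈ 11.15°.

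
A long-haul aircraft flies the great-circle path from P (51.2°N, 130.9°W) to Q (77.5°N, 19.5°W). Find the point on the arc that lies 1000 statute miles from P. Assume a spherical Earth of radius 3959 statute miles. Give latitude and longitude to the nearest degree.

≈ (65°N, 121°W)

From cos δ = sin φ₁ sin φ₂ + cos φ₁ cos φ₂ cos Δλ, the central angle is δ ≈ 0.779 rad (44.7°). The total great-circle distance is δ·R ≈ 0.779 × 3959 ≈ 3085 mi, so the target fraction is f = 1000/3085 ≈ 0.324.
Interpolate at f ≈ 0.324 with slerp weights a = sin((1−f)δ)/sin δ ≈ 0.715, b = sin(fδ)/sin δ ≈ 0.356.
p = a·p₁ + b·p₂ ≈ (-0.221, -0.364, 0.905); φ = arcsin(p_z) ≈ 64.77°, λ = atan2(p_y, p_x) ≈ -121.22°.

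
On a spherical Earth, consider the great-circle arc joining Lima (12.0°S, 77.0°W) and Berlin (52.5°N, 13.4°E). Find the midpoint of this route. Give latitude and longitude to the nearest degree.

Convert each endpoint to a unit vector on the sphere (x = cos φ cos λ, y = cos φ sin λ, z = sin φ).
The central angle between the endpoints is δ = arccos(p₁·p₂) ≈ 1.741 rad (99.7°).
Interpolate at f = 1/2 with slerp weights a = sin((1−f)δ)/sin δ ≈ 0.776, b = sin(fδ)/sin δ ≈ 0.776.
p = a·p₁ + b·p₂ ≈ (0.630, -0.630, 0.454); φ = arcsin(p_z) ≈ 27.01°, λ = atan2(p_y, p_x) ≈ -44.99°.

≈ (27°N, 45°W)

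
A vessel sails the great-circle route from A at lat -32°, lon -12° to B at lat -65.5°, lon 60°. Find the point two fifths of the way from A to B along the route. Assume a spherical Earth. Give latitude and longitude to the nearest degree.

Convert each endpoint to a unit vector on the sphere (x = cos φ cos λ, y = cos φ sin λ, z = sin φ).
The central angle between the endpoints is δ = arccos(p₁·p₂) ≈ 0.939 rad (53.8°).
Interpolate at f = 2/5 with slerp weights a = sin((1−f)δ)/sin δ ≈ 0.662, b = sin(fδ)/sin δ ≈ 0.455.
p = a·p₁ + b·p₂ ≈ (0.643, 0.047, -0.764); φ = arcsin(p_z) ≈ -49.84°, λ = atan2(p_y, p_x) ≈ 4.14°.

≈ lat -50°, lon 4°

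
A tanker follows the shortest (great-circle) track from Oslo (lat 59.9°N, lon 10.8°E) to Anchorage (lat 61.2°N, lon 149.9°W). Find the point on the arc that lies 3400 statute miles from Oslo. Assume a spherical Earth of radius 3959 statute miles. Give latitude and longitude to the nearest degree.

Convert each endpoint to a unit vector on the sphere (x = cos φ cos λ, y = cos φ sin λ, z = sin φ).
The central angle between the endpoints is δ = arccos(p₁·p₂) ≈ 1.012 rad (58.0°). The total great-circle distance is δ·R ≈ 1.012 × 3959 ≈ 4007 mi, so the target fraction is f = 3400/4007 ≈ 0.849.
Interpolate at f ≈ 0.849 with slerp weights a = sin((1−f)δ)/sin δ ≈ 0.180, b = sin(fδ)/sin δ ≈ 0.893.
p = a·p₁ + b·p₂ ≈ (-0.283, -0.199, 0.938); φ = arcsin(p_z) ≈ 69.75°, λ = atan2(p_y, p_x) ≈ -144.95°.

≈ lat 70°N, lon 145°W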